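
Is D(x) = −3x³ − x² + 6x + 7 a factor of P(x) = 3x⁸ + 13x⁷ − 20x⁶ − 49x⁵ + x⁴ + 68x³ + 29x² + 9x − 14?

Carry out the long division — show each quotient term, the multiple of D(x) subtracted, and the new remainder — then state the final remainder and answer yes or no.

R(x) = −6x² + 8x − 7, so D(x) is not a factor of P(x). no

Step 1: lead(3x⁸ + 13x⁷ − 20x⁶ − 49x⁵ + x⁴ + 68x³ + 29x² + 9x − 14) ÷ lead(D) = 3x⁸ ÷ −3x³ = −x⁵. Subtract (−x⁵)·D = 3x⁸ + x⁷ − 6x⁶ − 7x⁵. Remainder: 12x⁷ − 14x⁶ − 42x⁵ + x⁴ + 68x³ + 29x² + 9x − 14.
Step 2: lead(12x⁷ − 14x⁶ − 42x⁵ + x⁴ + 68x³ + 29x² + 9x − 14) ÷ lead(D) = 12x⁷ ÷ −3x³ = −4x⁴. Subtract (−4x⁴)·D = 12x⁷ + 4x⁶ − 24x⁵ − 28x⁴. Remainder: −18x⁶ − 18x⁵ + 29x⁴ + 68x³ + 29x² + 9x − 14.
Step 3: lead(−18x⁶ − 18x⁵ + 29x⁴ + 68x³ + 29x² + 9x − 14) ÷ lead(D) = −18x⁶ ÷ −3x³ = 6x³. Subtract (6x³)·D = −18x⁶ − 6x⁵ + 36x⁴ + 42x³. Remainder: −12x⁵ − 7x⁴ + 26x³ + 29x² + 9x − 14.
Step 4: lead(−12x⁵ − 7x⁴ + 26x³ + 29x² + 9x − 14) ÷ lead(D) = −12x⁵ ÷ −3x³ = 4x². Subtract (4x²)·D = −12x⁵ − 4x⁴ + 24x³ + 28x². Remainder: −3x⁴ + 2x³ + x² + 9x − 14.
Step 5: lead(−3x⁴ + 2x³ + x² + 9x − 14) ÷ lead(D) = −3x⁴ ÷ −3x³ = x. Subtract (x)·D = −3x⁴ − x³ + 6x² + 7x. Remainder: 3x³ − 5x² + 2x − 14.
Step 6: lead(3x³ − 5x² + 2x − 14) ÷ lead(D) = 3x³ ÷ −3x³ = −1. Subtract (−1)·D = 3x³ + x² − 6x − 7. Remainder: −6x² + 8x − 7.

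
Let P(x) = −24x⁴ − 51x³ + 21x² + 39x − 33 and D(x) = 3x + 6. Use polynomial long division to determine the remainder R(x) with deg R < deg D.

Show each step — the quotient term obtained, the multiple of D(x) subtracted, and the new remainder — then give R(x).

R(x) = −3

Step 1: lead(−24x⁴ − 51x³ + 21x² + 39x − 33) ÷ lead(D) = −24x⁴ ÷ 3x = −8x³. Subtract (−8x³)·D = −24x⁴ − 48x³. Remainder: −3x³ + 21x² + 39x − 33.
Step 2: lead(−3x³ + 21x² + 39x − 33) ÷ lead(D) = −3x³ ÷ 3x = −x². Subtract (−x²)·D = −3x³ − 6x². Remainder: 27x² + 39x − 33.
Step 3: lead(27x² + 39x − 33) ÷ lead(D) = 27x² ÷ 3x = 9x. Subtract (9x)·D = 27x² + 54x. Remainder: −15x − 33.
Step 4: lead(−15x − 33) ÷ lead(D) = −15x ÷ 3x = −5. Subtract (−5)·D = −15x − 30. Remainder: −3.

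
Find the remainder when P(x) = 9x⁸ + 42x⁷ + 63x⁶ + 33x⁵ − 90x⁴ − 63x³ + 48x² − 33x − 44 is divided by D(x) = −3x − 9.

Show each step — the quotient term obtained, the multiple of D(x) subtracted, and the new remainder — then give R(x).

R(x) = 1

Step 1: lead(9x⁸ + 42x⁷ + 63x⁶ + 33x⁵ − 90x⁴ − 63x³ + 48x² − 33x − 44) ÷ lead(D) = 9x⁸ ÷ −3x = −3x⁷. Subtract (−3x⁷)·D = 9x⁸ + 27x⁷. Remainder: 15x⁷ + 63x⁶ + 33x⁵ − 90x⁴ − 63x³ + 48x² − 33x − 44.
Step 2: lead(15x⁷ + 63x⁶ + 33x⁵ − 90x⁴ − 63x³ + 48x² − 33x − 44) ÷ lead(D) = 15x⁷ ÷ −3x = −5x⁶. Subtract (−5x⁶)·D = 15x⁷ + 45x⁶. Remainder: 18x⁶ + 33x⁵ − 90x⁴ − 63x³ + 48x² − 33x − 44.
Step 3: lead(18x⁶ + 33x⁵ − 90x⁴ − 63x³ + 48x² − 33x − 44) ÷ lead(D) = 18x⁶ ÷ −3x = −6x⁵. Subtract (−6x⁵)·D = 18x⁶ + 54x⁵. Remainder: −21x⁵ − 90x⁴ − 63x³ + 48x² − 33x − 44.
Step 4: lead(−21x⁵ − 90x⁴ − 63x³ + 48x² − 33x − 44) ÷ lead(D) = −21x⁵ ÷ −3x = 7x⁴. Subtract (7x⁴)·D = −21x⁵ − 63x⁴. Remainder: −27x⁴ − 63x³ + 48x² − 33x − 44.
Step 5: lead(−27x⁴ − 63x³ + 48x² − 33x − 44) ÷ lead(D) = −27x⁴ ÷ −3x = 9x³. Subtract (9x³)·D = −27x⁴ − 81x³. Remainder: 18x³ + 48x² − 33x − 44.
Step 6: lead(18x³ + 48x² − 33x − 44) ÷ lead(D) = 18x³ ÷ −3x = −6x². Subtract (−6x²)·D = 18x³ + 54x². Remainder: −6x² − 33x − 44.
Step 7: lead(−6x² − 33x − 44) ÷ lead(D) = −6x² ÷ −3x = 2x. Subtract (2x)·D = −6x² − 18x. Remainder: −15x − 44.
Step 8: lead(−15x − 44) ÷ lead(D) = −15x ÷ −3x = 5. Subtract (5)·D = −15x − 45. Remainder: 1.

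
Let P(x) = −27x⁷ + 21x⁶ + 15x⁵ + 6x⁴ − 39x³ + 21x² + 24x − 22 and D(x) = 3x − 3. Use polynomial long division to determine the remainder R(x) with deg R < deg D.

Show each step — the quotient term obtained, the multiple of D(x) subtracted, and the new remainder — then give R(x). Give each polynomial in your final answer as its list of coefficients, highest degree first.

R = [-1]

Step 1: lead(−27x⁷ + 21x⁶ + 15x⁵ + 6x⁴ − 39x³ + 21x² + 24x − 22) ÷ lead(D) = −27x⁷ ÷ 3x = −9x⁶. Subtract (−9x⁶)·D = −27x⁷ + 27x⁶. Remainder: −6x⁶ + 15x⁵ + 6x⁴ − 39x³ + 21x² + 24x − 22.
Step 2: lead(−6x⁶ + 15x⁵ + 6x⁴ − 39x³ + 21x² + 24x − 22) ÷ lead(D) = −6x⁶ ÷ 3x = −2x⁵. Subtract (−2x⁵)·D = −6x⁶ + 6x⁵. Remainder: 9x⁵ + 6x⁴ − 39x³ + 21x² + 24x − 22.
Step 3: lead(9x⁵ + 6x⁴ − 39x³ + 21x² + 24x − 22) ÷ lead(D) = 9x⁵ ÷ 3x = 3x⁴. Subtract (3x⁴)·D = 9x⁵ − 9x⁴. Remainder: 15x⁴ − 39x³ + 21x² + 24x − 22.
Step 4: lead(15x⁴ − 39x³ + 21x² + 24x − 22) ÷ lead(D) = 15x⁴ ÷ 3x = 5x³. Subtract (5x³)·D = 15x⁴ − 15x³. Remainder: −24x³ + 21x² + 24x − 22.
Step 5: lead(−24x³ + 21x² + 24x − 22) ÷ lead(D) = −24x³ ÷ 3x = −8x². Subtract (−8x²)·D = −24x³ + 24x². Remainder: −3x² + 24x − 22.
Step 6: lead(−3x² + 24x − 22) ÷ lead(D) = −3x² ÷ 3x = −x. Subtract (−x)·D = −3x² + 3x. Remainder: 21x − 22.
Step 7: lead(21x − 22) ÷ lead(D) = 21x ÷ 3x = 7. Subtract (7)·D = 21x − 21. Remainder: −1.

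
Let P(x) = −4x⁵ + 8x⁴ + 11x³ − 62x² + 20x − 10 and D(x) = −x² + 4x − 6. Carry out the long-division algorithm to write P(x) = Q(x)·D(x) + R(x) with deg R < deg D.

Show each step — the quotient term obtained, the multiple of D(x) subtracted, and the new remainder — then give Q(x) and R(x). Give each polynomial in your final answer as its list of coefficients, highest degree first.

Step 1: lead(−4x⁵ + 8x⁴ + 11x³ − 62x² + 20x − 10) ÷ lead(D) = −4x⁵ ÷ −x² = 4x³. Subtract (4x³)·D = −4x⁵ + 16x⁴ − 24x³. Remainder: −8x⁴ + 35x³ − 62x² + 20x − 10.
Step 2: lead(−8x⁴ + 35x³ − 62x² + 20x − 10) ÷ lead(D) = −8x⁴ ÷ −x² = 8x². Subtract (8x²)·D = −8x⁴ + 32x³ − 48x². Remainder: 3x³ − 14x² + 20x − 10.
Step 3: lead(3x³ − 14x² + 20x − 10) ÷ lead(D) = 3x³ ÷ −x² = −3x. Subtract (−3x)·D = 3x³ − 12x² + 18x. Remainder: −2x² + 2x − 10.
Step 4: lead(−2x² + 2x − 10) ÷ lead(D) = −2x² ÷ −x² = 2. Subtract (2)·D = −2x² + 8x − 12. Remainder: −6x + 2.

Q = [4, 8, -3, 2]; R = [-6, 2]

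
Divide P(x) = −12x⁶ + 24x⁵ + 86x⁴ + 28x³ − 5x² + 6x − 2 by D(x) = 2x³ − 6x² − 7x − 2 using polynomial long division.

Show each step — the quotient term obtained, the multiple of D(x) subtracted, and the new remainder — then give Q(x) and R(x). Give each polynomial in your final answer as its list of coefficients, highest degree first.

Q = [-6, -6, 4, -1]; R = [5, 7, -4]

Step 1: lead(−12x⁶ + 24x⁵ + 86x⁴ + 28x³ − 5x² + 6x − 2) ÷ lead(D) = −12x⁶ ÷ 2x³ = −6x³. Subtract (−6x³)·D = −12x⁶ + 36x⁵ + 42x⁴ + 12x³. Remainder: −12x⁵ + 44x⁴ + 16x³ − 5x² + 6x − 2.
Step 2: lead(−12x⁵ + 44x⁴ + 16x³ − 5x² + 6x − 2) ÷ lead(D) = −12x⁵ ÷ 2x³ = −6x². Subtract (−6x²)·D = −12x⁵ + 36x⁴ + 42x³ + 12x². Remainder: 8x⁴ − 26x³ − 17x² + 6x − 2.
Step 3: lead(8x⁴ − 26x³ − 17x² + 6x − 2) ÷ lead(D) = 8x⁴ ÷ 2x³ = 4x. Subtract (4x)·D = 8x⁴ − 24x³ − 28x² − 8x. Remainder: −2x³ + 11x² + 14x − 2.
Step 4: lead(−2x³ + 11x² + 14x − 2) ÷ lead(D) = −2x³ ÷ 2x³ = −1. Subtract (−1)·D = −2x³ + 6x² + 7x + 2. Remainder: 5x² + 7x − 4.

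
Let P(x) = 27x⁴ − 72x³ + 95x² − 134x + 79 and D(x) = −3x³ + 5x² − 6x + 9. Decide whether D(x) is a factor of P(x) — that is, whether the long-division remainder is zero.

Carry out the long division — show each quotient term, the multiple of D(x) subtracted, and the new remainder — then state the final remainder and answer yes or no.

Step 1: lead(27x⁴ − 72x³ + 95x² − 134x + 79) ÷ lead(D) = 27x⁴ ÷ −3x³ = −9x. Subtract (−9x)·D = 27x⁴ − 45x³ + 54x² − 81x. Remainder: −27x³ + 41x² − 53x + 79.
Step 2: lead(−27x³ + 41x² − 53x + 79) ÷ lead(D) = −27x³ ÷ −3x³ = 9. Subtract (9)·D = −27x³ + 45x² − 54x + 81. Remainder: −4x² + x − 2.

R(x) = −4x² + x − 2, so D(x) is not a factor of P(x). no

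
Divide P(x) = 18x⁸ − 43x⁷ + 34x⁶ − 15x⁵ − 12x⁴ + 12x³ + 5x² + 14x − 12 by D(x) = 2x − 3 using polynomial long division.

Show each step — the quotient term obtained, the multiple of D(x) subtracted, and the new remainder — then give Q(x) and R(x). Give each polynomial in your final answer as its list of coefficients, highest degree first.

Q = [9, -8, 5, 0, -6, -3, -2, 4]; R = [0]

Step 1: lead(18x⁸ − 43x⁷ + 34x⁶ − 15x⁵ − 12x⁴ + 12x³ + 5x² + 14x − 12) ÷ lead(D) = 18x⁸ ÷ 2x = 9x⁷. Subtract (9x⁷)·D = 18x⁸ − 27x⁷. Remainder: −16x⁷ + 34x⁶ − 15x⁵ − 12x⁴ + 12x³ + 5x² + 14x − 12.
Step 2: lead(−16x⁷ + 34x⁶ − 15x⁵ − 12x⁴ + 12x³ + 5x² + 14x − 12) ÷ lead(D) = −16x⁷ ÷ 2x = −8x⁶. Subtract (−8x⁶)·D = −16x⁷ + 24x⁶. Remainder: 10x⁶ − 15x⁵ − 12x⁴ + 12x³ + 5x² + 14x − 12.
Step 3: lead(10x⁶ − 15x⁵ − 12x⁴ + 12x³ + 5x² + 14x − 12) ÷ lead(D) = 10x⁶ ÷ 2x = 5x⁵. Subtract (5x⁵)·D = 10x⁶ − 15x⁵. Remainder: −12x⁴ + 12x³ + 5x² + 14x − 12.
Step 4: lead(−12x⁴ + 12x³ + 5x² + 14x − 12) ÷ lead(D) = −12x⁴ ÷ 2x = −6x³. Subtract (−6x³)·D = −12x⁴ + 18x³. Remainder: −6x³ + 5x² + 14x − 12.
Step 5: lead(−6x³ + 5x² + 14x − 12) ÷ lead(D) = −6x³ ÷ 2x = −3x². Subtract (−3x²)·D = −6x³ + 9x². Remainder: −4x² + 14x − 12.
Step 6: lead(−4x² + 14x − 12) ÷ lead(D) = −4x² ÷ 2x = −2x. Subtract (−2x)·D = −4x² + 6x. Remainder: 8x − 12.
Step 7: lead(8x − 12) ÷ lead(D) = 8x ÷ 2x = 4. Subtract (4)·D = 8x − 12. Remainder: 0.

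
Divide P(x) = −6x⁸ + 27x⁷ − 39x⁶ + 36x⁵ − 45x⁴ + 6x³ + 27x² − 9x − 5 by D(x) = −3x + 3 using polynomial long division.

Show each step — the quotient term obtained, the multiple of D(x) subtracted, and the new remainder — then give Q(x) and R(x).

Q(x) = 2x⁷ − 7x⁶ + 6x⁵ − 6x⁴ + 9x³ + 7x² − 2x + 1; R(x) = −8

Step 1: lead(−6x⁸ + 27x⁷ − 39x⁶ + 36x⁵ − 45x⁴ + 6x³ + 27x² − 9x − 5) ÷ lead(D) = −6x⁸ ÷ −3x = 2x⁷. Subtract (2x⁷)·D = −6x⁸ + 6x⁷. Remainder: 21x⁷ − 39x⁶ + 36x⁵ − 45x⁴ + 6x³ + 27x² − 9x − 5.
Step 2: lead(21x⁷ − 39x⁶ + 36x⁵ − 45x⁴ + 6x³ + 27x² − 9x − 5) ÷ lead(D) = 21x⁷ ÷ −3x = −7x⁶. Subtract (−7x⁶)·D = 21x⁷ − 21x⁶. Remainder: −18x⁶ + 36x⁵ − 45x⁴ + 6x³ + 27x² − 9x − 5.
Step 3: lead(−18x⁶ + 36x⁵ − 45x⁴ + 6x³ + 27x² − 9x − 5) ÷ lead(D) = −18x⁶ ÷ −3x = 6x⁵. Subtract (6x⁵)·D = −18x⁶ + 18x⁵. Remainder: 18x⁵ − 45x⁴ + 6x³ + 27x² − 9x − 5.
Step 4: lead(18x⁵ − 45x⁴ + 6x³ + 27x² − 9x − 5) ÷ lead(D) = 18x⁵ ÷ −3x = −6x⁴. Subtract (−6x⁴)·D = 18x⁵ − 18x⁴. Remainder: −27x⁴ + 6x³ + 27x² − 9x − 5.
Step 5: lead(−27x⁴ + 6x³ + 27x² − 9x − 5) ÷ lead(D) = −27x⁴ ÷ −3x = 9x³. Subtract (9x³)·D = −27x⁴ + 27x³. Remainder: −21x³ + 27x² − 9x − 5.
Step 6: lead(−21x³ + 27x² − 9x − 5) ÷ lead(D) = −21x³ ÷ −3x = 7x². Subtract (7x²)·D = −21x³ + 21x². Remainder: 6x² − 9x − 5.
Step 7: lead(6x² − 9x − 5) ÷ lead(D) = 6x² ÷ −3x = −2x. Subtract (−2x)·D = 6x² − 6x. Remainder: −3x − 5.
Step 8: lead(−3x − 5) ÷ lead(D) = −3x ÷ −3x = 1. Subtract (1)·D = −3x + 3. Remainder: −8.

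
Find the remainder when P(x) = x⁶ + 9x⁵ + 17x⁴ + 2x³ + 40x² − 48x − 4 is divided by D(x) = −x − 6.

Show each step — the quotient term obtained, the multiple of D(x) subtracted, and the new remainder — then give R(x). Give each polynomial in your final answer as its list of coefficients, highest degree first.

R = [-4]

Step 1: lead(x⁶ + 9x⁵ + 17x⁴ + 2x³ + 40x² − 48x − 4) ÷ lead(D) = x⁶ ÷ −x = −x⁵. Subtract (−x⁵)·D = x⁶ + 6x⁵. Remainder: 3x⁵ + 17x⁴ + 2x³ + 40x² − 48x − 4.
Step 2: lead(3x⁵ + 17x⁴ + 2x³ + 40x² − 48x − 4) ÷ lead(D) = 3x⁵ ÷ −x = −3x⁴. Subtract (−3x⁴)·D = 3x⁵ + 18x⁴. Remainder: −x⁴ + 2x³ + 40x² − 48x − 4.
Step 3: lead(−x⁴ + 2x³ + 40x² − 48x − 4) ÷ lead(D) = −x⁴ ÷ −x = x³. Subtract (x³)·D = −x⁴ − 6x³. Remainder: 8x³ + 40x² − 48x − 4.
Step 4: lead(8x³ + 40x² − 48x − 4) ÷ lead(D) = 8x³ ÷ −x = −8x². Subtract (−8x²)·D = 8x³ + 48x². Remainder: −8x² − 48x − 4.
Step 5: lead(−8x² − 48x − 4) ÷ lead(D) = −8x² ÷ −x = 8x. Subtract (8x)·D = −8x² − 48x. Remainder: −4.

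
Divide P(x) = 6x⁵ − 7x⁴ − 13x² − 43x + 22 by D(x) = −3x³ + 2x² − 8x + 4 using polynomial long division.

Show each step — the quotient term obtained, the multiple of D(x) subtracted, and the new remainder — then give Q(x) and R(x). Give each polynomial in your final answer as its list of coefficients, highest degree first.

Step 1: lead(6x⁵ − 7x⁴ − 13x² − 43x + 22) ÷ lead(D) = 6x⁵ ÷ −3x³ = −2x². Subtract (−2x²)·D = 6x⁵ − 4x⁴ + 16x³ − 8x². Remainder: −3x⁴ − 16x³ − 5x² − 43x + 22.
Step 2: lead(−3x⁴ − 16x³ − 5x² − 43x + 22) ÷ lead(D) = −3x⁴ ÷ −3x³ = x. Subtract (x)·D = −3x⁴ + 2x³ − 8x² + 4x. Remainder: −18x³ + 3x² − 47x + 22.
Step 3: lead(−18x³ + 3x² − 47x + 22) ÷ lead(D) = −18x³ ÷ −3x³ = 6. Subtract (6)·D = −18x³ + 12x² − 48x + 24. Remainder: −9x² + x − 2.

Q = [-2, 1, 6]; R = [-9, 1, -2]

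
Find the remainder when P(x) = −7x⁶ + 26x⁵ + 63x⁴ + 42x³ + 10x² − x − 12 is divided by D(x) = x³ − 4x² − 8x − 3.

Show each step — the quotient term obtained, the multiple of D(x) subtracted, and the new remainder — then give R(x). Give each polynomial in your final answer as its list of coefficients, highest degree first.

R = [4, -9]

Step 1: lead(−7x⁶ + 26x⁵ + 63x⁴ + 42x³ + 10x² − x − 12) ÷ lead(D) = −7x⁶ ÷ x³ = −7x³. Subtract (−7x³)·D = −7x⁶ + 28x⁵ + 56x⁴ + 21x³. Remainder: −2x⁵ + 7x⁴ + 21x³ + 10x² − x − 12.
Step 2: lead(−2x⁵ + 7x⁴ + 21x³ + 10x² − x − 12) ÷ lead(D) = −2x⁵ ÷ x³ = −2x². Subtract (−2x²)·D = −2x⁵ + 8x⁴ + 16x³ + 6x². Remainder: −x⁴ + 5x³ + 4x² − x − 12.
Step 3: lead(−x⁴ + 5x³ + 4x² − x − 12) ÷ lead(D) = −x⁴ ÷ x³ = −x. Subtract (−x)·D = −x⁴ + 4x³ + 8x² + 3x. Remainder: x³ − 4x² − 4x − 12.
Step 4: lead(x³ − 4x² − 4x − 12) ÷ lead(D) = x³ ÷ x³ = 1. Subtract (1)·D = x³ − 4x² − 8x − 3. Remainder: 4x − 9.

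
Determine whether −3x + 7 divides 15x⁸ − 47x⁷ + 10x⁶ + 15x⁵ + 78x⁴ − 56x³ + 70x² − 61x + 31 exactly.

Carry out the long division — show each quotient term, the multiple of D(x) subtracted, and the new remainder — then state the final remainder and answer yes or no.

R(x) = 3, so D(x) is not a factor of P(x). no

Step 1: lead(15x⁸ − 47x⁷ + 10x⁶ + 15x⁵ + 78x⁴ − 56x³ + 70x² − 61x + 31) ÷ lead(D) = 15x⁸ ÷ −3x = −5x⁷. Subtract (−5x⁷)·D = 15x⁸ − 35x⁷. Remainder: −12x⁷ + 10x⁶ + 15x⁵ + 78x⁴ − 56x³ + 70x² − 61x + 31.
Step 2: lead(−12x⁷ + 10x⁶ + 15x⁵ + 78x⁴ − 56x³ + 70x² − 61x + 31) ÷ lead(D) = −12x⁷ ÷ −3x = 4x⁶. Subtract (4x⁶)·D = −12x⁷ + 28x⁶. Remainder: −18x⁶ + 15x⁵ + 78x⁴ − 56x³ + 70x² − 61x + 31.
Step 3: lead(−18x⁶ + 15x⁵ + 78x⁴ − 56x³ + 70x² − 61x + 31) ÷ lead(D) = −18x⁶ ÷ −3x = 6x⁵. Subtract (6x⁵)·D = −18x⁶ + 42x⁵. Remainder: −27x⁵ + 78x⁴ − 56x³ + 70x² − 61x + 31.
Step 4: lead(−27x⁵ + 78x⁴ − 56x³ + 70x² − 61x + 31) ÷ lead(D) = −27x⁵ ÷ −3x = 9x⁴. Subtract (9x⁴)·D = −27x⁵ + 63x⁴. Remainder: 15x⁴ − 56x³ + 70x² − 61x + 31.
Step 5: lead(15x⁴ − 56x³ + 70x² − 61x + 31) ÷ lead(D) = 15x⁴ ÷ −3x = −5x³. Subtract (−5x³)·D = 15x⁴ − 35x³. Remainder: −21x³ + 70x² − 61x + 31.
Step 6: lead(−21x³ + 70x² − 61x + 31) ÷ lead(D) = −21x³ ÷ −3x = 7x². Subtract (7x²)·D = −21x³ + 49x². Remainder: 21x² − 61x + 31.
Step 7: lead(21x² − 61x + 31) ÷ lead(D) = 21x² ÷ −3x = −7x. Subtract (−7x)·D = 21x² − 49x. Remainder: −12x + 31.
Step 8: lead(−12x + 31) ÷ lead(D) = −12x ÷ −3x = 4. Subtract (4)·D = −12x + 28. Remainder: 3.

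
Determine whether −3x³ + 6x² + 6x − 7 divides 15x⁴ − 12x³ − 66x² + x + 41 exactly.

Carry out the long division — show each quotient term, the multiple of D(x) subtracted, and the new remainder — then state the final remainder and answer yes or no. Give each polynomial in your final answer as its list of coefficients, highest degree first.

R = [2, -1], so D(x) is not a factor of P(x). no

Step 1: lead(15x⁴ − 12x³ − 66x² + x + 41) ÷ lead(D) = 15x⁴ ÷ −3x³ = −5x. Subtract (−5x)·D = 15x⁴ − 30x³ − 30x² + 35x. Remainder: 18x³ − 36x² − 34x + 41.
Step 2: lead(18x³ − 36x² − 34x + 41) ÷ lead(D) = 18x³ ÷ −3x³ = −6. Subtract (−6)·D = 18x³ − 36x² − 36x + 42. Remainder: 2x − 1.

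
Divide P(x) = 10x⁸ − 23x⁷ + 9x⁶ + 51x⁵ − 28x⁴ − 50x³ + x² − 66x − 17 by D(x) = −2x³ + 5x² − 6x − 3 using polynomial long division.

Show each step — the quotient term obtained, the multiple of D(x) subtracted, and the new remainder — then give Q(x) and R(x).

Q(x) = −5x⁵ − x⁴ + 8x³ + 5x² + 4x + 8; R(x) = −6x + 7

Step 1: lead(10x⁸ − 23x⁷ + 9x⁶ + 51x⁵ − 28x⁴ − 50x³ + x² − 66x − 17) ÷ lead(D) = 10x⁸ ÷ −2x³ = −5x⁵. Subtract (−5x⁵)·D = 10x⁸ − 25x⁷ + 30x⁶ + 15x⁵. Remainder: 2x⁷ − 21x⁶ + 36x⁵ − 28x⁴ − 50x³ + x² − 66x − 17.
Step 2: lead(2x⁷ − 21x⁶ + 36x⁵ − 28x⁴ − 50x³ + x² − 66x − 17) ÷ lead(D) = 2x⁷ ÷ −2x³ = −x⁴. Subtract (−x⁴)·D = 2x⁷ − 5x⁶ + 6x⁵ + 3x⁴. Remainder: −16x⁶ + 30x⁵ − 31x⁴ − 50x³ + x² − 66x − 17.
Step 3: lead(−16x⁶ + 30x⁵ − 31x⁴ − 50x³ + x² − 66x − 17) ÷ lead(D) = −16x⁶ ÷ −2x³ = 8x³. Subtract (8x³)·D = −16x⁶ + 40x⁵ − 48x⁴ − 24x³. Remainder: −10x⁵ + 17x⁴ − 26x³ + x² − 66x − 17.
Step 4: lead(−10x⁵ + 17x⁴ − 26x³ + x² − 66x − 17) ÷ lead(D) = −10x⁵ ÷ −2x³ = 5x². Subtract (5x²)·D = −10x⁵ + 25x⁴ − 30x³ − 15x². Remainder: −8x⁴ + 4x³ + 16x² − 66x − 17.
Step 5: lead(−8x⁴ + 4x³ + 16x² − 66x − 17) ÷ lead(D) = −8x⁴ ÷ −2x³ = 4x. Subtract (4x)·D = −8x⁴ + 20x³ − 24x² − 12x. Remainder: −16x³ + 40x² − 54x − 17.
Step 6: lead(−16x³ + 40x² − 54x − 17) ÷ lead(D) = −16x³ ÷ −2x³ = 8. Subtract (8)·D = −16x³ + 40x² − 48x − 24. Remainder: −6x + 7.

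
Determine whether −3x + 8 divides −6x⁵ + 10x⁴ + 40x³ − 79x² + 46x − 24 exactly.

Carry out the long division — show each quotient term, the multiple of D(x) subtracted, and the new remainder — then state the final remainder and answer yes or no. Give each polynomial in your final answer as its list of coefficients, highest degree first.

Step 1: lead(−6x⁵ + 10x⁴ + 40x³ − 79x² + 46x − 24) ÷ lead(D) = −6x⁵ ÷ −3x = 2x⁴. Subtract (2x⁴)·D = −6x⁵ + 16x⁴. Remainder: −6x⁴ + 40x³ − 79x² + 46x − 24.
Step 2: lead(−6x⁴ + 40x³ − 79x² + 46x − 24) ÷ lead(D) = −6x⁴ ÷ −3x = 2x³. Subtract (2x³)·D = −6x⁴ + 16x³. Remainder: 24x³ − 79x² + 46x − 24.
Step 3: lead(24x³ − 79x² + 46x − 24) ÷ lead(D) = 24x³ ÷ −3x = −8x². Subtract (−8x²)·D = 24x³ − 64x². Remainder: −15x² + 46x − 24.
Step 4: lead(−15x² + 46x − 24) ÷ lead(D) = −15x² ÷ −3x = 5x. Subtract (5x)·D = −15x² + 40x. Remainder: 6x − 24.
Step 5: lead(6x − 24) ÷ lead(D) = 6x ÷ −3x = −2. Subtract (−2)·D = 6x − 16. Remainder: −8.

R = [-8], so D(x) is not a factor of P(x). no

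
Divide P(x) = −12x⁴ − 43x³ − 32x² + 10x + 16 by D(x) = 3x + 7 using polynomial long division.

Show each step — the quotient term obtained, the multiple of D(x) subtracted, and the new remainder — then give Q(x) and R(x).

Step 1: lead(−12x⁴ − 43x³ − 32x² + 10x + 16) ÷ lead(D) = −12x⁴ ÷ 3x = −4x³. Subtract (−4x³)·D = −12x⁴ − 28x³. Remainder: −15x³ − 32x² + 10x + 16.
Step 2: lead(−15x³ − 32x² + 10x + 16) ÷ lead(D) = −15x³ ÷ 3x = −5x². Subtract (−5x²)·D = −15x³ − 35x². Remainder: 3x² + 10x + 16.
Step 3: lead(3x² + 10x + 16) ÷ lead(D) = 3x² ÷ 3x = x. Subtract (x)·D = 3x² + 7x. Remainder: 3x + 16.
Step 4: lead(3x + 16) ÷ lead(D) = 3x ÷ 3x = 1. Subtract (1)·D = 3x + 7. Remainder: 9.

Q(x) = −4x³ − 5x² + x + 1; R(x) = 9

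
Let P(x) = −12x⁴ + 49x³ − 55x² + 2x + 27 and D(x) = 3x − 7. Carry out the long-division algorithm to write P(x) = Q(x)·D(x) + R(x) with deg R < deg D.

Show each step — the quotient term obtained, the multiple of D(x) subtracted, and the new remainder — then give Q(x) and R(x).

Q(x) = −4x³ + 7x² − 2x − 4; R(x) = −1

Step 1: lead(−12x⁴ + 49x³ − 55x² + 2x + 27) ÷ lead(D) = −12x⁴ ÷ 3x = −4x³. Subtract (−4x³)·D = −12x⁴ + 28x³. Remainder: 21x³ − 55x² + 2x + 27.
Step 2: lead(21x³ − 55x² + 2x + 27) ÷ lead(D) = 21x³ ÷ 3x = 7x². Subtract (7x²)·D = 21x³ − 49x². Remainder: −6x² + 2x + 27.
Step 3: lead(−6x² + 2x + 27) ÷ lead(D) = −6x² ÷ 3x = −2x. Subtract (−2x)·D = −6x² + 14x. Remainder: −12x + 27.
Step 4: lead(−12x + 27) ÷ lead(D) = −12x ÷ 3x = −4. Subtract (−4)·D = −12x + 28. Remainder: −1.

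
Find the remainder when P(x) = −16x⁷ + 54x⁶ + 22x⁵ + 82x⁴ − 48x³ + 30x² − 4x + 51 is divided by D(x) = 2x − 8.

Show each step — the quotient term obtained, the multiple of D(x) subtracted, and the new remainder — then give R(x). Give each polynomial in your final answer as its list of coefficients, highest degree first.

R = [3]

Step 1: lead(−16x⁷ + 54x⁶ + 22x⁵ + 82x⁴ − 48x³ + 30x² − 4x + 51) ÷ lead(D) = −16x⁷ ÷ 2x = −8x⁶. Subtract (−8x⁶)·D = −16x⁷ + 64x⁶. Remainder: −10x⁶ + 22x⁵ + 82x⁴ − 48x³ + 30x² − 4x + 51.
Step 2: lead(−10x⁶ + 22x⁵ + 82x⁴ − 48x³ + 30x² − 4x + 51) ÷ lead(D) = −10x⁶ ÷ 2x = −5x⁵. Subtract (−5x⁵)·D = −10x⁶ + 40x⁵. Remainder: −18x⁵ + 82x⁴ − 48x³ + 30x² − 4x + 51.
Step 3: lead(−18x⁵ + 82x⁴ − 48x³ + 30x² − 4x + 51) ÷ lead(D) = −18x⁵ ÷ 2x = −9x⁴. Subtract (−9x⁴)·D = −18x⁵ + 72x⁴. Remainder: 10x⁴ − 48x³ + 30x² − 4x + 51.
Step 4: lead(10x⁴ − 48x³ + 30x² − 4x + 51) ÷ lead(D) = 10x⁴ ÷ 2x = 5x³. Subtract (5x³)·D = 10x⁴ − 40x³. Remainder: −8x³ + 30x² − 4x + 51.
Step 5: lead(−8x³ + 30x² − 4x + 51) ÷ lead(D) = −8x³ ÷ 2x = −4x². Subtract (−4x²)·D = −8x³ + 32x². Remainder: −2x² − 4x + 51.
Step 6: lead(−2x² − 4x + 51) ÷ lead(D) = −2x² ÷ 2x = −x. Subtract (−x)·D = −2x² + 8x. Remainder: −12x + 51.
Step 7: lead(−12x + 51) ÷ lead(D) = −12x ÷ 2x = −6. Subtract (−6)·D = −12x + 48. Remainder: 3.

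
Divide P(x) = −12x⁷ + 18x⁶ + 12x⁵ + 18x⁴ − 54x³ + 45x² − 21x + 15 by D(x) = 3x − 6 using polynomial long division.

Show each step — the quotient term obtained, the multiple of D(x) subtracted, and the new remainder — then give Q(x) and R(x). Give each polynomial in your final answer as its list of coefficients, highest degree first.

Q = [-4, -2, 0, 6, -6, 3, -1]; R = [9]

Step 1: lead(−12x⁷ + 18x⁶ + 12x⁵ + 18x⁴ − 54x³ + 45x² − 21x + 15) ÷ lead(D) = −12x⁷ ÷ 3x = −4x⁶. Subtract (−4x⁶)·D = −12x⁷ + 24x⁶. Remainder: −6x⁶ + 12x⁵ + 18x⁴ − 54x³ + 45x² − 21x + 15.
Step 2: lead(−6x⁶ + 12x⁵ + 18x⁴ − 54x³ + 45x² − 21x + 15) ÷ lead(D) = −6x⁶ ÷ 3x = −2x⁵. Subtract (−2x⁵)·D = −6x⁶ + 12x⁵. Remainder: 18x⁴ − 54x³ + 45x² − 21x + 15.
Step 3: lead(18x⁴ − 54x³ + 45x² − 21x + 15) ÷ lead(D) = 18x⁴ ÷ 3x = 6x³. Subtract (6x³)·D = 18x⁴ − 36x³. Remainder: −18x³ + 45x² − 21x + 15.
Step 4: lead(−18x³ + 45x² − 21x + 15) ÷ lead(D) = −18x³ ÷ 3x = −6x². Subtract (−6x²)·D = −18x³ + 36x². Remainder: 9x² − 21x + 15.
Step 5: lead(9x² − 21x + 15) ÷ lead(D) = 9x² ÷ 3x = 3x. Subtract (3x)·D = 9x² − 18x. Remainder: −3x + 15.
Step 6: lead(−3x + 15) ÷ lead(D) = −3x ÷ 3x = −1. Subtract (−1)·D = −3x + 6. Remainder: 9.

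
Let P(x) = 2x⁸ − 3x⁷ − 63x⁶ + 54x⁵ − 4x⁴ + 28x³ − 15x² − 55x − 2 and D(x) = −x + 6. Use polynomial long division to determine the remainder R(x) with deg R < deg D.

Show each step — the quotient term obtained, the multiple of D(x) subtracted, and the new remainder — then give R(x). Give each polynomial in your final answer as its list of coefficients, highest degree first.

Step 1: lead(2x⁸ − 3x⁷ − 63x⁶ + 54x⁵ − 4x⁴ + 28x³ − 15x² − 55x − 2) ÷ lead(D) = 2x⁸ ÷ −x = −2x⁷. Subtract (−2x⁷)·D = 2x⁸ − 12x⁷. Remainder: 9x⁷ − 63x⁶ + 54x⁵ − 4x⁴ + 28x³ − 15x² − 55x − 2.
Step 2: lead(9x⁷ − 63x⁶ + 54x⁵ − 4x⁴ + 28x³ − 15x² − 55x − 2) ÷ lead(D) = 9x⁷ ÷ −x = −9x⁶. Subtract (−9x⁶)·D = 9x⁷ − 54x⁶. Remainder: −9x⁶ + 54x⁵ − 4x⁴ + 28x³ − 15x² − 55x − 2.
Step 3: lead(−9x⁶ + 54x⁵ − 4x⁴ + 28x³ − 15x² − 55x − 2) ÷ lead(D) = −9x⁶ ÷ −x = 9x⁵. Subtract (9x⁵)·D = −9x⁶ + 54x⁵. Remainder: −4x⁴ + 28x³ − 15x² − 55x − 2.
Step 4: lead(−4x⁴ + 28x³ − 15x² − 55x − 2) ÷ lead(D) = −4x⁴ ÷ −x = 4x³. Subtract (4x³)·D = −4x⁴ + 24x³. Remainder: 4x³ − 15x² − 55x − 2.
Step 5: lead(4x³ − 15x² − 55x − 2) ÷ lead(D) = 4x³ ÷ −x = −4x². Subtract (−4x²)·D = 4x³ − 24x². Remainder: 9x² − 55x − 2.
Step 6: lead(9x² − 55x − 2) ÷ lead(D) = 9x² ÷ −x = −9x. Subtract (−9x)·D = 9x² − 54x. Remainder: −x − 2.
Step 7: lead(−x − 2) ÷ lead(D) = −x ÷ −x = 1. Subtract (1)·D = −x + 6. Remainder: −8.

R = [-8]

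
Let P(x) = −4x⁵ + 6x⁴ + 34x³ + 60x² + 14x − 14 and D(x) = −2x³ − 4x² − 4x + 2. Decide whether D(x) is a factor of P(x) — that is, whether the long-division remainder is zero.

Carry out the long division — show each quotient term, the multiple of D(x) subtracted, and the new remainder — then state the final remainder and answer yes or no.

R(x) = 0, so D(x) is a factor of P(x). yes

Step 1: lead(−4x⁵ + 6x⁴ + 34x³ + 60x² + 14x − 14) ÷ lead(D) = −4x⁵ ÷ −2x³ = 2x². Subtract (2x²)·D = −4x⁵ − 8x⁴ − 8x³ + 4x². Remainder: 14x⁴ + 42x³ + 56x² + 14x − 14.
Step 2: lead(14x⁴ + 42x³ + 56x² + 14x − 14) ÷ lead(D) = 14x⁴ ÷ −2x³ = −7x. Subtract (−7x)·D = 14x⁴ + 28x³ + 28x² − 14x. Remainder: 14x³ + 28x² + 28x − 14.
Step 3: lead(14x³ + 28x² + 28x − 14) ÷ lead(D) = 14x³ ÷ −2x³ = −7. Subtract (−7)·D = 14x³ + 28x² + 28x − 14. Remainder: 0.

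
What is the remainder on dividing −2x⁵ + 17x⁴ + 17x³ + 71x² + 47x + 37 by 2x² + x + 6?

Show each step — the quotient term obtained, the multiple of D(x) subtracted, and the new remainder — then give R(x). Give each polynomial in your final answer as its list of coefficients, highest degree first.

Step 1: lead(−2x⁵ + 17x⁴ + 17x³ + 71x² + 47x + 37) ÷ lead(D) = −2x⁵ ÷ 2x² = −x³. Subtract (−x³)·D = −2x⁵ − x⁴ − 6x³. Remainder: 18x⁴ + 23x³ + 71x² + 47x + 37.
Step 2: lead(18x⁴ + 23x³ + 71x² + 47x + 37) ÷ lead(D) = 18x⁴ ÷ 2x² = 9x². Subtract (9x²)·D = 18x⁴ + 9x³ + 54x². Remainder: 14x³ + 17x² + 47x + 37.
Step 3: lead(14x³ + 17x² + 47x + 37) ÷ lead(D) = 14x³ ÷ 2x² = 7x. Subtract (7x)·D = 14x³ + 7x² + 42x. Remainder: 10x² + 5x + 37.
Step 4: lead(10x² + 5x + 37) ÷ lead(D) = 10x² ÷ 2x² = 5. Subtract (5)·D = 10x² + 5x + 30. Remainder: 7.

R = [7]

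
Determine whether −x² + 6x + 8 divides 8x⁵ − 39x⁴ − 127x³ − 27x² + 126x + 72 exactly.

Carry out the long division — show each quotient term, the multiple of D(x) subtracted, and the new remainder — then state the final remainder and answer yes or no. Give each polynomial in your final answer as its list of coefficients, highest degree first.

Step 1: lead(8x⁵ − 39x⁴ − 127x³ − 27x² + 126x + 72) ÷ lead(D) = 8x⁵ ÷ −x² = −8x³. Subtract (−8x³)·D = 8x⁵ − 48x⁴ − 64x³. Remainder: 9x⁴ − 63x³ − 27x² + 126x + 72.
Step 2: lead(9x⁴ − 63x³ − 27x² + 126x + 72) ÷ lead(D) = 9x⁴ ÷ −x² = −9x². Subtract (−9x²)·D = 9x⁴ − 54x³ − 72x². Remainder: −9x³ + 45x² + 126x + 72.
Step 3: lead(−9x³ + 45x² + 126x + 72) ÷ lead(D) = −9x³ ÷ −x² = 9x. Subtract (9x)·D = −9x³ + 54x² + 72x. Remainder: −9x² + 54x + 72.
Step 4: lead(−9x² + 54x + 72) ÷ lead(D) = −9x² ÷ −x² = 9. Subtract (9)·D = −9x² + 54x + 72. Remainder: 0.

R = [0], so D(x) is a factor of P(x). yes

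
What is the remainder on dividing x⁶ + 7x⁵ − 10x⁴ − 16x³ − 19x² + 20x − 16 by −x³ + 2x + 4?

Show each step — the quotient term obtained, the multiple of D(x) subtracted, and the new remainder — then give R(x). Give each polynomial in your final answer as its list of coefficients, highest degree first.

R = [-7, -8, -8]

Step 1: lead(x⁶ + 7x⁵ − 10x⁴ − 16x³ − 19x² + 20x − 16) ÷ lead(D) = x⁶ ÷ −x³ = −x³. Subtract (−x³)·D = x⁶ − 2x⁴ − 4x³. Remainder: 7x⁵ − 8x⁴ − 12x³ − 19x² + 20x − 16.
Step 2: lead(7x⁵ − 8x⁴ − 12x³ − 19x² + 20x − 16) ÷ lead(D) = 7x⁵ ÷ −x³ = −7x². Subtract (−7x²)·D = 7x⁵ − 14x³ − 28x². Remainder: −8x⁴ + 2x³ + 9x² + 20x − 16.
Step 3: lead(−8x⁴ + 2x³ + 9x² + 20x − 16) ÷ lead(D) = −8x⁴ ÷ −x³ = 8x. Subtract (8x)·D = −8x⁴ + 16x² + 32x. Remainder: 2x³ − 7x² − 12x − 16.
Step 4: lead(2x³ − 7x² − 12x − 16) ÷ lead(D) = 2x³ ÷ −x³ = −2. Subtract (−2)·D = 2x³ − 4x − 8. Remainder: −7x² − 8x − 8.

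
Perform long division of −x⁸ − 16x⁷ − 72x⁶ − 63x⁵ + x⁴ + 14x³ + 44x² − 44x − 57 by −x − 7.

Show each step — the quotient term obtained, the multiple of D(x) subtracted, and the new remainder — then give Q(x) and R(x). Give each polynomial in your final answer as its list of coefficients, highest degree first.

Q = [1, 9, 9, 0, -1, -7, 5, 9]; R = [6]

Step 1: lead(−x⁸ − 16x⁷ − 72x⁶ − 63x⁵ + x⁴ + 14x³ + 44x² − 44x − 57) ÷ lead(D) = −x⁸ ÷ −x = x⁷. Subtract (x⁷)·D = −x⁸ − 7x⁷. Remainder: −9x⁷ − 72x⁶ − 63x⁵ + x⁴ + 14x³ + 44x² − 44x − 57.
Step 2: lead(−9x⁷ − 72x⁶ − 63x⁵ + x⁴ + 14x³ + 44x² − 44x − 57) ÷ lead(D) = −9x⁷ ÷ −x = 9x⁶. Subtract (9x⁶)·D = −9x⁷ − 63x⁶. Remainder: −9x⁶ − 63x⁵ + x⁴ + 14x³ + 44x² − 44x − 57.
Step 3: lead(−9x⁶ − 63x⁵ + x⁴ + 14x³ + 44x² − 44x − 57) ÷ lead(D) = −9x⁶ ÷ −x = 9x⁵. Subtract (9x⁵)·D = −9x⁶ − 63x⁵. Remainder: x⁴ + 14x³ + 44x² − 44x − 57.
Step 4: lead(x⁴ + 14x³ + 44x² − 44x − 57) ÷ lead(D) = x⁴ ÷ −x = −x³. Subtract (−x³)·D = x⁴ + 7x³. Remainder: 7x³ + 44x² − 44x − 57.
Step 5: lead(7x³ + 44x² − 44x − 57) ÷ lead(D) = 7x³ ÷ −x = −7x². Subtract (−7x²)·D = 7x³ + 49x². Remainder: −5x² − 44x − 57.
Step 6: lead(−5x² − 44x − 57) ÷ lead(D) = −5x² ÷ −x = 5x. Subtract (5x)·D = −5x² − 35x. Remainder: −9x − 57.
Step 7: lead(−9x − 57) ÷ lead(D) = −9x ÷ −x = 9. Subtract (9)·D = −9x − 63. Remainder: 6.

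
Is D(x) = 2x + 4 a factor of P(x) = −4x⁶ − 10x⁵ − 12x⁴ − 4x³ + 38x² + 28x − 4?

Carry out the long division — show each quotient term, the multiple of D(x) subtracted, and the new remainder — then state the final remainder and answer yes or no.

Step 1: lead(−4x⁶ − 10x⁵ − 12x⁴ − 4x³ + 38x² + 28x − 4) ÷ lead(D) = −4x⁶ ÷ 2x = −2x⁵. Subtract (−2x⁵)·D = −4x⁶ − 8x⁵. Remainder: −2x⁵ − 12x⁴ − 4x³ + 38x² + 28x − 4.
Step 2: lead(−2x⁵ − 12x⁴ − 4x³ + 38x² + 28x − 4) ÷ lead(D) = −2x⁵ ÷ 2x = −x⁴. Subtract (−x⁴)·D = −2x⁵ − 4x⁴. Remainder: −8x⁴ − 4x³ + 38x² + 28x − 4.
Step 3: lead(−8x⁴ − 4x³ + 38x² + 28x − 4) ÷ lead(D) = −8x⁴ ÷ 2x = −4x³. Subtract (−4x³)·D = −8x⁴ − 16x³. Remainder: 12x³ + 38x² + 28x − 4.
Step 4: lead(12x³ + 38x² + 28x − 4) ÷ lead(D) = 12x³ ÷ 2x = 6x². Subtract (6x²)·D = 12x³ + 24x². Remainder: 14x² + 28x − 4.
Step 5: lead(14x² + 28x − 4) ÷ lead(D) = 14x² ÷ 2x = 7x. Subtract (7x)·D = 14x² + 28x. Remainder: −4.

R(x) = −4, so D(x) is not a factor of P(x). no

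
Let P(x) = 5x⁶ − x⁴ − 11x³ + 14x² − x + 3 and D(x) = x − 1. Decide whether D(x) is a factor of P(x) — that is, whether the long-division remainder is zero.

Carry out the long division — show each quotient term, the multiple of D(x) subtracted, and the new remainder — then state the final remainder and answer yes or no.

Step 1: lead(5x⁶ − x⁴ − 11x³ + 14x² − x + 3) ÷ lead(D) = 5x⁶ ÷ x = 5x⁵. Subtract (5x⁵)·D = 5x⁶ − 5x⁵. Remainder: 5x⁵ − x⁴ − 11x³ + 14x² − x + 3.
Step 2: lead(5x⁵ − x⁴ − 11x³ + 14x² − x + 3) ÷ lead(D) = 5x⁵ ÷ x = 5x⁴. Subtract (5x⁴)·D = 5x⁵ − 5x⁴. Remainder: 4x⁴ − 11x³ + 14x² − x + 3.
Step 3: lead(4x⁴ − 11x³ + 14x² − x + 3) ÷ lead(D) = 4x⁴ ÷ x = 4x³. Subtract (4x³)·D = 4x⁴ − 4x³. Remainder: −7x³ + 14x² − x + 3.
Step 4: lead(−7x³ + 14x² − x + 3) ÷ lead(D) = −7x³ ÷ x = −7x². Subtract (−7x²)·D = −7x³ + 7x². Remainder: 7x² − x + 3.
Step 5: lead(7x² − x + 3) ÷ lead(D) = 7x² ÷ x = 7x. Subtract (7x)·D = 7x² − 7x. Remainder: 6x + 3.
Step 6: lead(6x + 3) ÷ lead(D) = 6x ÷ x = 6. Subtract (6)·D = 6x − 6. Remainder: 9.

R(x) = 9, so D(x) is not a factor of P(x). no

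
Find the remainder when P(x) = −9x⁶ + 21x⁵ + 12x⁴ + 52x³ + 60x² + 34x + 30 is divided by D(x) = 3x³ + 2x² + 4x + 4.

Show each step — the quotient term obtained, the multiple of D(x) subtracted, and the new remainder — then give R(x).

Step 1: lead(−9x⁶ + 21x⁵ + 12x⁴ + 52x³ + 60x² + 34x + 30) ÷ lead(D) = −9x⁶ ÷ 3x³ = −3x³. Subtract (−3x³)·D = −9x⁶ − 6x⁵ − 12x⁴ − 12x³. Remainder: 27x⁵ + 24x⁴ + 64x³ + 60x² + 34x + 30.
Step 2: lead(27x⁵ + 24x⁴ + 64x³ + 60x² + 34x + 30) ÷ lead(D) = 27x⁵ ÷ 3x³ = 9x². Subtract (9x²)·D = 27x⁵ + 18x⁴ + 36x³ + 36x². Remainder: 6x⁴ + 28x³ + 24x² + 34x + 30.
Step 3: lead(6x⁴ + 28x³ + 24x² + 34x + 30) ÷ lead(D) = 6x⁴ ÷ 3x³ = 2x. Subtract (2x)·D = 6x⁴ + 4x³ + 8x² + 8x. Remainder: 24x³ + 16x² + 26x + 30.
Step 4: lead(24x³ + 16x² + 26x + 30) ÷ lead(D) = 24x³ ÷ 3x³ = 8. Subtract (8)·D = 24x³ + 16x² + 32x + 32. Remainder: −6x − 2.

R(x) = −6x − 2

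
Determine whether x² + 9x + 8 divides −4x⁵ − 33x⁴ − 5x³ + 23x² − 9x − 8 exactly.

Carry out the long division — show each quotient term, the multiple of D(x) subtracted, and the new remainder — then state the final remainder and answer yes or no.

Step 1: lead(−4x⁵ − 33x⁴ − 5x³ + 23x² − 9x − 8) ÷ lead(D) = −4x⁵ ÷ x² = −4x³. Subtract (−4x³)·D = −4x⁵ − 36x⁴ − 32x³. Remainder: 3x⁴ + 27x³ + 23x² − 9x − 8.
Step 2: lead(3x⁴ + 27x³ + 23x² − 9x − 8) ÷ lead(D) = 3x⁴ ÷ x² = 3x². Subtract (3x²)·D = 3x⁴ + 27x³ + 24x². Remainder: −x² − 9x − 8.
Step 3: lead(−x² − 9x − 8) ÷ lead(D) = −x² ÷ x² = −1. Subtract (−1)·D = −x² − 9x − 8. Remainder: 0.

R(x) = 0, so D(x) is a factor of P(x). yes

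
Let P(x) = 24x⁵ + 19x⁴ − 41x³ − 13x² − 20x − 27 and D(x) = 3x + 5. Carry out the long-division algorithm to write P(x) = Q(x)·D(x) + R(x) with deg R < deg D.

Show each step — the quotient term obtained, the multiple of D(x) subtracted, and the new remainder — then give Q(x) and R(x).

Step 1: lead(24x⁵ + 19x⁴ − 41x³ − 13x² − 20x − 27) ÷ lead(D) = 24x⁵ ÷ 3x = 8x⁴. Subtract (8x⁴)·D = 24x⁵ + 40x⁴. Remainder: −21x⁴ − 41x³ − 13x² − 20x − 27.
Step 2: lead(−21x⁴ − 41x³ − 13x² − 20x − 27) ÷ lead(D) = −21x⁴ ÷ 3x = −7x³. Subtract (−7x³)·D = −21x⁴ − 35x³. Remainder: −6x³ − 13x² − 20x − 27.
Step 3: lead(−6x³ − 13x² − 20x − 27) ÷ lead(D) = −6x³ ÷ 3x = −2x². Subtract (−2x²)·D = −6x³ − 10x². Remainder: −3x² − 20x − 27.
Step 4: lead(−3x² − 20x − 27) ÷ lead(D) = −3x² ÷ 3x = −x. Subtract (−x)·D = −3x² − 5x. Remainder: −15x − 27.
Step 5: lead(−15x − 27) ÷ lead(D) = −15x ÷ 3x = −5. Subtract (−5)·D = −15x − 25. Remainder: −2.

Q(x) = 8x⁴ − 7x³ − 2x² − x − 5; R(x) = −2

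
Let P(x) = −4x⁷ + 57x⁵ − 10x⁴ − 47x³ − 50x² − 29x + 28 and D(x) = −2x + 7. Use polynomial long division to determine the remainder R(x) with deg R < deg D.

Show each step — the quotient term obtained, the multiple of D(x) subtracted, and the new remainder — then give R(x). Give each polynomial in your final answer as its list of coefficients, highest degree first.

R = [0]

Step 1: lead(−4x⁷ + 57x⁵ − 10x⁴ − 47x³ − 50x² − 29x + 28) ÷ lead(D) = −4x⁷ ÷ −2x = 2x⁶. Subtract (2x⁶)·D = −4x⁷ + 14x⁶. Remainder: −14x⁶ + 57x⁵ − 10x⁴ − 47x³ − 50x² − 29x + 28.
Step 2: lead(−14x⁶ + 57x⁵ − 10x⁴ − 47x³ − 50x² − 29x + 28) ÷ lead(D) = −14x⁶ ÷ −2x = 7x⁵. Subtract (7x⁵)·D = −14x⁶ + 49x⁵. Remainder: 8x⁵ − 10x⁴ − 47x³ − 50x² − 29x + 28.
Step 3: lead(8x⁵ − 10x⁴ − 47x³ − 50x² − 29x + 28) ÷ lead(D) = 8x⁵ ÷ −2x = −4x⁴. Subtract (−4x⁴)·D = 8x⁵ − 28x⁴. Remainder: 18x⁴ − 47x³ − 50x² − 29x + 28.
Step 4: lead(18x⁴ − 47x³ − 50x² − 29x + 28) ÷ lead(D) = 18x⁴ ÷ −2x = −9x³. Subtract (−9x³)·D = 18x⁴ − 63x³. Remainder: 16x³ − 50x² − 29x + 28.
Step 5: lead(16x³ − 50x² − 29x + 28) ÷ lead(D) = 16x³ ÷ −2x = −8x². Subtract (−8x²)·D = 16x³ − 56x². Remainder: 6x² − 29x + 28.
Step 6: lead(6x² − 29x + 28) ÷ lead(D) = 6x² ÷ −2x = −3x. Subtract (−3x)·D = 6x² − 21x. Remainder: −8x + 28.
Step 7: lead(−8x + 28) ÷ lead(D) = −8x ÷ −2x = 4. Subtract (4)·D = −8x + 28. Remainder: 0.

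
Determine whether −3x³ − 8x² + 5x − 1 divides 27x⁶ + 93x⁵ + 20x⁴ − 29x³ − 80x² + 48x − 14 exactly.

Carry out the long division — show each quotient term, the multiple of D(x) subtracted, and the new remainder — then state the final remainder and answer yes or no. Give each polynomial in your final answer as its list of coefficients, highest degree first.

R = [-5], so D(x) is not a factor of P(x). no

Step 1: lead(27x⁶ + 93x⁵ + 20x⁴ − 29x³ − 80x² + 48x − 14) ÷ lead(D) = 27x⁶ ÷ −3x³ = −9x³. Subtract (−9x³)·D = 27x⁶ + 72x⁵ − 45x⁴ + 9x³. Remainder: 21x⁵ + 65x⁴ − 38x³ − 80x² + 48x − 14.
Step 2: lead(21x⁵ + 65x⁴ − 38x³ − 80x² + 48x − 14) ÷ lead(D) = 21x⁵ ÷ −3x³ = −7x². Subtract (−7x²)·D = 21x⁵ + 56x⁴ − 35x³ + 7x². Remainder: 9x⁴ − 3x³ − 87x² + 48x − 14.
Step 3: lead(9x⁴ − 3x³ − 87x² + 48x − 14) ÷ lead(D) = 9x⁴ ÷ −3x³ = −3x. Subtract (−3x)·D = 9x⁴ + 24x³ − 15x² + 3x. Remainder: −27x³ − 72x² + 45x − 14.
Step 4: lead(−27x³ − 72x² + 45x − 14) ÷ lead(D) = −27x³ ÷ −3x³ = 9. Subtract (9)·D = −27x³ − 72x² + 45x − 9. Remainder: −5.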